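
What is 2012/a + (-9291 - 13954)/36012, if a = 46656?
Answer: -21084637/35003664 ≈ -0.60236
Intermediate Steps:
2012/a + (-9291 - 13954)/36012 = 2012/46656 + (-9291 - 13954)/36012 = 2012*(1/46656) - 23245*1/36012 = 503/11664 - 23245/36012 = -21084637/35003664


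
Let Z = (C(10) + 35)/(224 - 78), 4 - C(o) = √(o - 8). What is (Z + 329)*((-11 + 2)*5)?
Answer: -2163285/146 + 45*√2/146 ≈ -14817.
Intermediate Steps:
C(o) = 4 - √(-8 + o) (C(o) = 4 - √(o - 8) = 4 - √(-8 + o))
Z = 39/146 - √2/146 (Z = ((4 - √(-8 + 10)) + 35)/(224 - 78) = ((4 - √2) + 35)/146 = (39 - √2)*(1/146) = 39/146 - √2/146 ≈ 0.25744)
(Z + 329)*((-11 + 2)*5) = ((39/146 - √2/146) + 329)*((-11 + 2)*5) = (48073/146 - √2/146)*(-9*5) = (48073/146 - √2/146)*(-45) = -2163285/146 + 45*√2/146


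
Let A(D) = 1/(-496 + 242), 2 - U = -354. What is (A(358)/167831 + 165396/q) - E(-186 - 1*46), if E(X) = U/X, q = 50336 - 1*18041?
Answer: 44288847497366/6654078733345 ≈ 6.6559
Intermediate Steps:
U = 356 (U = 2 - 1*(-354) = 2 + 354 = 356)
q = 32295 (q = 50336 - 18041 = 32295)
A(D) = -1/254 (A(D) = 1/(-254) = -1/254)
E(X) = 356/X
(A(358)/167831 + 165396/q) - E(-186 - 1*46) = (-1/254/167831 + 165396/32295) - 356/(-186 - 1*46) = (-1/254*1/167831 + 165396*(1/32295)) - 356/(-186 - 46) = (-1/42629074 + 55132/10765) - 356/(-232) = 2350226097003/458901981610 - 356*(-1)/232 = 2350226097003/458901981610 - 1*(-89/58) = 2350226097003/458901981610 + 89/58 = 44288847497366/6654078733345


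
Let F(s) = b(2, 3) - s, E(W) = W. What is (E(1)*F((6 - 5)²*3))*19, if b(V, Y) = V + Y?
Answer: 38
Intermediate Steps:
F(s) = 5 - s (F(s) = (2 + 3) - s = 5 - s)
(E(1)*F((6 - 5)²*3))*19 = (1*(5 - (6 - 5)²*3))*19 = (1*(5 - 1²*3))*19 = (1*(5 - 3))*19 = (1*2)*19 = 2*19 = 38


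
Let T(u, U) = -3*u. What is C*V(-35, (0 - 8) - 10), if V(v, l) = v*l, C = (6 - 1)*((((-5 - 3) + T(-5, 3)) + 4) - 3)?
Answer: 25200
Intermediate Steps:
C = 40 (C = (6 - 1)*((((-5 - 3) - 3*(-5)) + 4) - 3) = 5*(((-8 + 15) + 4) - 3) = 5*((7 + 4) - 3) = 5*(11 - 3) = 5*8 = 40)
V(v, l) = l*v
C*V(-35, (0 - 8) - 10) = 40*(((0 - 8) - 10)*(-35)) = 40*((-8 - 10)*(-35)) = 40*(-18*(-35)) = 40*630 = 25200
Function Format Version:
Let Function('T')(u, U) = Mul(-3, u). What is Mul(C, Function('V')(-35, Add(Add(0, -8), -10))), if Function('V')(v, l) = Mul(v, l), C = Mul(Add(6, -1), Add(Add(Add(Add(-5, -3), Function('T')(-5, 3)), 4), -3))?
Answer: 25200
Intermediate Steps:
C = 40 (C = Mul(Add(6, -1), Add(Add(Add(Add(-5, -3), Mul(-3, -5)), 4), -3)) = Mul(5, Add(Add(Add(-8, 15), 4), -3)) = Mul(5, Add(Add(7, 4), -3)) = Mul(5, Add(11, -3)) = Mul(5, 8) = 40)
Function('V')(v, l) = Mul(l, v)
Mul(C, Function('V')(-35, Add(Add(0, -8), -10))) = Mul(40, Mul(Add(Add(0, -8), -10), -35)) = Mul(40, Mul(Add(-8, -10), -35)) = Mul(40, Mul(-18, -35)) = Mul(40, 630) = 25200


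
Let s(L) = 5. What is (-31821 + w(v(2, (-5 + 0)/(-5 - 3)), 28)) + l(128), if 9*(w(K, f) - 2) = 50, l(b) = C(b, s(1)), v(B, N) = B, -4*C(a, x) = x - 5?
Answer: -286321/9 ≈ -31813.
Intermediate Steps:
C(a, x) = 5/4 - x/4 (C(a, x) = -(x - 5)/4 = -(-5 + x)/4 = 5/4 - x/4)
l(b) = 0 (l(b) = 5/4 - 1/4*5 = 5/4 - 5/4 = 0)
w(K, f) = 68/9 (w(K, f) = 2 + (1/9)*50 = 2 + 50/9 = 68/9)
(-31821 + w(v(2, (-5 + 0)/(-5 - 3)), 28)) + l(128) = (-31821 + 68/9) + 0 = -286321/9 + 0 = -286321/9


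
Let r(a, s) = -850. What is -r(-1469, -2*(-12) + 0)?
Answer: 850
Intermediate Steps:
-r(-1469, -2*(-12) + 0) = -1*(-850) = 850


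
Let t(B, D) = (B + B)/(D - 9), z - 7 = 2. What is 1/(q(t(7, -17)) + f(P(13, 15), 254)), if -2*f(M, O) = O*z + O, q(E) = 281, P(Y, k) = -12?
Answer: -1/989 ≈ -0.0010111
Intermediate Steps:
z = 9 (z = 7 + 2 = 9)
t(B, D) = 2*B/(-9 + D) (t(B, D) = (2*B)/(-9 + D) = 2*B/(-9 + D))
f(M, O) = -5*O (f(M, O) = -(O*9 + O)/2 = -(9*O + O)/2 = -5*O)
1/(q(t(7, -17)) + f(P(13, 15), 254)) = 1/(281 - 5*254) = 1/(281 - 1270) = 1/(-989) = -1/989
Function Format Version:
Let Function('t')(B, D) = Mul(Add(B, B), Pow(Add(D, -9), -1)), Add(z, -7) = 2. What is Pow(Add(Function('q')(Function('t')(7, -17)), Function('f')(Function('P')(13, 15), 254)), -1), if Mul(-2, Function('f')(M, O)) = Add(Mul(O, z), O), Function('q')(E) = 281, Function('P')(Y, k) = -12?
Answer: Rational(-1, 989) ≈ -0.0010111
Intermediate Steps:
z = 9 (z = Add(7, 2) = 9)
Function('t')(B, D) = Mul(2, B, Pow(Add(-9, D), -1)) (Function('t')(B, D) = Mul(Mul(2, B), Pow(Add(-9, D), -1)) = Mul(2, B, Pow(Add(-9, D), -1)))
Function('f')(M, O) = Mul(-5, O) (Function('f')(M, O) = Mul(Rational(-1, 2), Add(Mul(O, 9), O)) = Mul(Rational(-1, 2), Add(Mul(9, O), O)) = Mul(Rational(-1, 2), Mul(10, O)) = Mul(-5, O))
Pow(Add(Function('q')(Function('t')(7, -17)), Function('f')(Function('P')(13, 15), 254)), -1) = Pow(Add(281, Mul(-5, 254)), -1) = Pow(Add(281, -1270), -1) = Pow(-989, -1) = Rational(-1, 989)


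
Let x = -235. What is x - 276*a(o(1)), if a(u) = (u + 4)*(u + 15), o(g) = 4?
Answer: -42187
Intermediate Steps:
a(u) = (4 + u)*(15 + u)
x - 276*a(o(1)) = -235 - 276*(60 + 4² + 19*4) = -235 - 276*(60 + 16 + 76) = -235 - 276*152 = -235 - 41952 = -42187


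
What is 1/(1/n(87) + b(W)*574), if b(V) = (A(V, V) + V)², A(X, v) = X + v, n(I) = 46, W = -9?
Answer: 46/19248517 ≈ 2.3898e-6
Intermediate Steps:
b(V) = 9*V² (b(V) = ((V + V) + V)² = (2*V + V)² = (3*V)² = 9*V²)
1/(1/n(87) + b(W)*574) = 1/(1/46 + (9*(-9)²)*574) = 1/(1/46 + (9*81)*574) = 1/(1/46 + 729*574) = 1/(1/46 + 418446) = 1/(19248517/46) = 46/19248517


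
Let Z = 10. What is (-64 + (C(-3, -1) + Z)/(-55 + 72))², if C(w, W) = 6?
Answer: 1149184/289 ≈ 3976.4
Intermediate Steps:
(-64 + (C(-3, -1) + Z)/(-55 + 72))² = (-64 + (6 + 10)/(-55 + 72))² = (-64 + 16/17)² = (-1072/17)² = 1149184/289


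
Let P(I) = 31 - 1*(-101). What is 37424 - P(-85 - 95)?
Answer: 37292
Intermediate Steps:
P(I) = 132 (P(I) = 31 + 101 = 132)
37424 - P(-85 - 95) = 37424 - 1*132 = 37424 - 132 = 37292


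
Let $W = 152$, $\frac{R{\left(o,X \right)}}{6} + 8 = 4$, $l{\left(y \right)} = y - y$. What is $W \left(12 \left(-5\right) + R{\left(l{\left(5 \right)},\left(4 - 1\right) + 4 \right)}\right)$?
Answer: $-12768$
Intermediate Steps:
$l{\left(y \right)} = 0$
$R{\left(o,X \right)} = -24$ ($R{\left(o,X \right)} = -48 + 6 \cdot 4 = -48 + 24 = -24$)
$W \left(12 \left(-5\right) + R{\left(l{\left(5 \right)},\left(4 - 1\right) + 4 \right)}\right) = 152 \left(12 \left(-5\right) - 24\right) = 152 \left(-60 - 24\right) = 152 \left(-84\right) = -12768$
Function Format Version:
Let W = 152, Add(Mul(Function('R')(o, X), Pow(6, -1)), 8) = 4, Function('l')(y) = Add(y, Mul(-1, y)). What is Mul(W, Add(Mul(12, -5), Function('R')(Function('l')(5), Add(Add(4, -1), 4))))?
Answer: -12768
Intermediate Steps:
Function('l')(y) = 0
Function('R')(o, X) = -24 (Function('R')(o, X) = Add(-48, Mul(6, 4)) = Add(-48, 24) = -24)
Mul(W, Add(Mul(12, -5), Function('R')(Function('l')(5), Add(Add(4, -1), 4)))) = Mul(152, Add(Mul(12, -5), -24)) = Mul(152, Add(-60, -24)) = Mul(152, -84) = -12768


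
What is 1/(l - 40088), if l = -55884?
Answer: -1/95972 ≈ -1.0420e-5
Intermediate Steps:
1/(l - 40088) = 1/(-55884 - 40088) = 1/(-95972) = -1/95972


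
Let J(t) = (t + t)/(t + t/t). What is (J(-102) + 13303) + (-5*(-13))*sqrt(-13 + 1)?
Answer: 1343807/101 + 130*I*sqrt(3) ≈ 13305.0 + 225.17*I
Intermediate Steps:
J(t) = 2*t/(1 + t) (J(t) = (2*t)/(t + 1) = (2*t)/(1 + t) = 2*t/(1 + t))
(J(-102) + 13303) + (-5*(-13))*sqrt(-13 + 1) = (2*(-102)/(1 - 102) + 13303) + (-5*(-13))*sqrt(-13 + 1) = (2*(-102)/(-101) + 13303) + 65*sqrt(-12) = (2*(-102)*(-1/101) + 13303) + 65*(2*I*sqrt(3)) = (204/101 + 13303) + 130*I*sqrt(3) = 1343807/101 + 130*I*sqrt(3)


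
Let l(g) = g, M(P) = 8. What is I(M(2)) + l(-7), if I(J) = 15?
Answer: 8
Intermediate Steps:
I(M(2)) + l(-7) = 15 - 7 = 8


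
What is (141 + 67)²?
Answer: 43264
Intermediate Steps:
(141 + 67)² = 208² = 43264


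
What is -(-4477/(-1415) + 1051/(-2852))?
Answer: -11281239/4035580 ≈ -2.7954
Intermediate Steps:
-(-4477/(-1415) + 1051/(-2852)) = -(-4477*(-1/1415) + 1051*(-1/2852)) = -(4477/1415 - 1051/2852) = -1*11281239/4035580 = -11281239/4035580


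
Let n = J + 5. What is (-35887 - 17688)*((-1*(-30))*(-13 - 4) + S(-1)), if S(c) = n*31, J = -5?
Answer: 27323250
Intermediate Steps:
n = 0 (n = -5 + 5 = 0)
S(c) = 0 (S(c) = 0*31 = 0)
(-35887 - 17688)*((-1*(-30))*(-13 - 4) + S(-1)) = (-35887 - 17688)*((-1*(-30))*(-13 - 4) + 0) = -53575*(30*(-17) + 0) = -53575*(-510 + 0) = -53575*(-510) = 27323250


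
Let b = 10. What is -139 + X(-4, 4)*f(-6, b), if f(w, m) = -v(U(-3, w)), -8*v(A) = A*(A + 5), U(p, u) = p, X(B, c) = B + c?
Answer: -139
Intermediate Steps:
v(A) = -A*(5 + A)/8 (v(A) = -A*(A + 5)/8 = -A*(5 + A)/8)
f(w, m) = -¾ (f(w, m) = -(-1)*(-3)*(5 - 3)/8 = -(-1)*(-3)*2/8 = -1*¾ = -¾)
-139 + X(-4, 4)*f(-6, b) = -139 + (-4 + 4)*(-¾) = -139 + 0*(-¾) = -139 + 0 = -139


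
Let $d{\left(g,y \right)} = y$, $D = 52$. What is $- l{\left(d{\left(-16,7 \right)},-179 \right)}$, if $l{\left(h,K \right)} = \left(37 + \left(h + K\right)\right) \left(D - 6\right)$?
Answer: $6210$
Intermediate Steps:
$l{\left(h,K \right)} = 1702 + 46 K + 46 h$ ($l{\left(h,K \right)} = \left(37 + \left(h + K\right)\right) \left(52 - 6\right) = \left(37 + \left(K + h\right)\right) 46 = \left(37 + K + h\right) 46 = 1702 + 46 K + 46 h$)
$- l{\left(d{\left(-16,7 \right)},-179 \right)} = - (1702 + 46 \left(-179\right) + 46 \cdot 7) = - (1702 - 8234 + 322) = \left(-1\right) \left(-6210\right) = 6210$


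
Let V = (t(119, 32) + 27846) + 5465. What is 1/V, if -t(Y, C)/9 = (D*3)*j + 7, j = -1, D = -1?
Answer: 1/33221 ≈ 3.0101e-5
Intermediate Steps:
t(Y, C) = -90 (t(Y, C) = -9*(-1*3*(-1) + 7) = -9*(-3*(-1) + 7) = -9*(3 + 7) = -9*10 = -90)
V = 33221 (V = (-90 + 27846) + 5465 = 27756 + 5465 = 33221)
1/V = 1/33221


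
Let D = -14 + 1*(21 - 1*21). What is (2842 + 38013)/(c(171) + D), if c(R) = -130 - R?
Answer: -8171/63 ≈ -129.70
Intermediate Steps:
D = -14 (D = -14 + 1*(21 - 21) = -14 + 1*0 = -14 + 0 = -14)
(2842 + 38013)/(c(171) + D) = (2842 + 38013)/((-130 - 1*171) - 14) = 40855/((-130 - 171) - 14) = 40855/(-301 - 14) = 40855/(-315) = 40855*(-1/315) = -8171/63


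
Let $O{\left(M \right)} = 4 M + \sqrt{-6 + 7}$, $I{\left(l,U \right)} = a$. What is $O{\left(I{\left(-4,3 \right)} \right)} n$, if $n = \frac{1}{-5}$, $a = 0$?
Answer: $- \frac{1}{5} \approx -0.2$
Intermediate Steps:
$I{\left(l,U \right)} = 0$
$O{\left(M \right)} = 1 + 4 M$ ($O{\left(M \right)} = 4 M + \sqrt{1} = 4 M + 1 = 1 + 4 M$)
$n = - \frac{1}{5} \approx -0.2$
$O{\left(I{\left(-4,3 \right)} \right)} n = \left(1 + 4 \cdot 0\right) \left(- \frac{1}{5}\right) = \left(1 + 0\right) \left(- \frac{1}{5}\right) = 1 \left(- \frac{1}{5}\right) = - \frac{1}{5}$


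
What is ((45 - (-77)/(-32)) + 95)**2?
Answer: 19386409/1024 ≈ 18932.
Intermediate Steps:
((45 - (-77)/(-32)) + 95)**2 = ((45 - (-77)*(-1)/32) + 95)**2 = ((45 - 1*77/32) + 95)**2 = ((45 - 77/32) + 95)**2 = (1363/32 + 95)**2 = (4403/32)**2 = 19386409/1024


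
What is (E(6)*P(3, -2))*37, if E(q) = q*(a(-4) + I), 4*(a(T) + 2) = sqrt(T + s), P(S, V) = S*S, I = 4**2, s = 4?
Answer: 27972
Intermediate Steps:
I = 16
P(S, V) = S**2
a(T) = -2 + sqrt(4 + T)/4 (a(T) = -2 + sqrt(T + 4)/4 = -2 + sqrt(4 + T)/4)
E(q) = 14*q (E(q) = q*((-2 + sqrt(4 - 4)/4) + 16) = q*((-2 + sqrt(0)/4) + 16) = q*((-2 + (1/4)*0) + 16) = q*((-2 + 0) + 16) = q*(-2 + 16) = q*14 = 14*q)
(E(6)*P(3, -2))*37 = ((14*6)*3**2)*37 = (84*9)*37 = 756*37 = 27972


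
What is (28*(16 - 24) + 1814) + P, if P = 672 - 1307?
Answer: 955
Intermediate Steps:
P = -635
(28*(16 - 24) + 1814) + P = (28*(16 - 24) + 1814) - 635 = (28*(-8) + 1814) - 635 = (-224 + 1814) - 635 = 1590 - 635 = 955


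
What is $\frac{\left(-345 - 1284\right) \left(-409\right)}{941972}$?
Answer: $\frac{666261}{941972} \approx 0.7073$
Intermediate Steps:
$\frac{\left(-345 - 1284\right) \left(-409\right)}{941972} = \left(-1629\right) \left(-409\right) \frac{1}{941972} = 666261 \cdot \frac{1}{941972} = \frac{666261}{941972}$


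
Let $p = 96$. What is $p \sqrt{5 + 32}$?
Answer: $96 \sqrt{37} \approx 583.95$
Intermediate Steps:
$p \sqrt{5 + 32} = 96 \sqrt{5 + 32} = 96 \sqrt{37}$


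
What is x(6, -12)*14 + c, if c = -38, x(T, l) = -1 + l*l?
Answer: 1964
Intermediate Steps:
x(T, l) = -1 + l²
x(6, -12)*14 + c = (-1 + (-12)²)*14 - 38 = (-1 + 144)*14 - 38 = 143*14 - 38 = 2002 - 38 = 1964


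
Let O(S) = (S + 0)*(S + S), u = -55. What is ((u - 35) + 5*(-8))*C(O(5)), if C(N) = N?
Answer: -6500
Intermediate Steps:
O(S) = 2*S**2 (O(S) = S*(2*S) = 2*S**2)
((u - 35) + 5*(-8))*C(O(5)) = ((-55 - 35) + 5*(-8))*(2*5**2) = (-90 - 40)*(2*25) = -130*50 = -6500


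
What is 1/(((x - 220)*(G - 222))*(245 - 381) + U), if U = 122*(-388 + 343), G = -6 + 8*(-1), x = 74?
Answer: -1/4691506 ≈ -2.1315e-7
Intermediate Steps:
G = -14 (G = -6 - 8 = -14)
U = -5490 (U = 122*(-45) = -5490)
1/(((x - 220)*(G - 222))*(245 - 381) + U) = 1/(((74 - 220)*(-14 - 222))*(245 - 381) - 5490) = 1/(-146*(-236)*(-136) - 5490) = 1/(34456*(-136) - 5490) = 1/(-4686016 - 5490) = 1/(-4691506) = -1/4691506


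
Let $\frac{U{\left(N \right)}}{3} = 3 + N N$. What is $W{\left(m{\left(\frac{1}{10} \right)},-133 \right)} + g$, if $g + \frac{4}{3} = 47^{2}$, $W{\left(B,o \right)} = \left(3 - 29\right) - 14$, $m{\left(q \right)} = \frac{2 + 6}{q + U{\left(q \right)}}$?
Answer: $\frac{6503}{3} \approx 2167.7$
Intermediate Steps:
$U{\left(N \right)} = 9 + 3 N^{2}$ ($U{\left(N \right)} = 3 \left(3 + N N\right) = 3 \left(3 + N^{2}\right) = 9 + 3 N^{2}$)
$m{\left(q \right)} = \frac{8}{9 + q + 3 q^{2}}$ ($m{\left(q \right)} = \frac{2 + 6}{q + \left(9 + 3 q^{2}\right)} = \frac{8}{9 + q + 3 q^{2}}$)
$W{\left(B,o \right)} = -40$ ($W{\left(B,o \right)} = -26 - 14 = -40$)
$g = \frac{6623}{3}$ ($g = - \frac{4}{3} + 47^{2} = - \frac{4}{3} + 2209 = \frac{6623}{3} \approx 2207.7$)
$W{\left(m{\left(\frac{1}{10} \right)},-133 \right)} + g = -40 + \frac{6623}{3} = \frac{6503}{3}$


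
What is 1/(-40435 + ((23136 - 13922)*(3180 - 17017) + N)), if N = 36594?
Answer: -1/127497959 ≈ -7.8433e-9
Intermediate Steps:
1/(-40435 + ((23136 - 13922)*(3180 - 17017) + N)) = 1/(-40435 + ((23136 - 13922)*(3180 - 17017) + 36594)) = 1/(-40435 + (9214*(-13837) + 36594)) = 1/(-40435 + (-127494118 + 36594)) = 1/(-40435 - 127457524) = 1/(-127497959) = -1/127497959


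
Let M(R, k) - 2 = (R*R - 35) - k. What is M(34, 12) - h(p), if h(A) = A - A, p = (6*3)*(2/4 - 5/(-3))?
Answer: 1111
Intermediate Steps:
p = 39 (p = 18*(2*(¼) - 5*(-⅓)) = 18*(½ + 5/3) = 18*(13/6) = 39)
M(R, k) = -33 + R² - k (M(R, k) = 2 + ((R*R - 35) - k) = 2 + ((R² - 35) - k) = 2 + ((-35 + R²) - k) = 2 + (-35 + R² - k) = -33 + R² - k)
h(A) = 0
M(34, 12) - h(p) = (-33 + 34² - 1*12) - 1*0 = (-33 + 1156 - 12) + 0 = 1111 + 0 = 1111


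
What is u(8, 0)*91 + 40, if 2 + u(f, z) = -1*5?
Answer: -597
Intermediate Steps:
u(f, z) = -7 (u(f, z) = -2 - 1*5 = -2 - 5 = -7)
u(8, 0)*91 + 40 = -7*91 + 40 = -637 + 40 = -597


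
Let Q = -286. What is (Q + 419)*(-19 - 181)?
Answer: -26600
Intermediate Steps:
(Q + 419)*(-19 - 181) = (-286 + 419)*(-19 - 181) = 133*(-200) = -26600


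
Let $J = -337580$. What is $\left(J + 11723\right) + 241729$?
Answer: $-84128$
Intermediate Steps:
$\left(J + 11723\right) + 241729 = \left(-337580 + 11723\right) + 241729 = -325857 + 241729 = -84128$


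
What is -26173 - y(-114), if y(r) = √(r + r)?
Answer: -26173 - 2*I*√57 ≈ -26173.0 - 15.1*I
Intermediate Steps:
y(r) = √2*√r (y(r) = √(2*r) = √2*√r)
-26173 - y(-114) = -26173 - √2*√(-114) = -26173 - √2*I*√114 = -26173 - 2*I*√57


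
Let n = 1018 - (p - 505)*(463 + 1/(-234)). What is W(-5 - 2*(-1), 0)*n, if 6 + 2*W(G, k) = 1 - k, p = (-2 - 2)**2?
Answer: -88694935/156 ≈ -5.6856e+5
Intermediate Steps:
p = 16 (p = (-4)**2 = 16)
W(G, k) = -5/2 - k/2 (W(G, k) = -3 + (1 - k)/2 = -3 + (1/2 - k/2) = -5/2 - k/2)
n = 17738987/78 (n = 1018 - (16 - 505)*(463 + 1/(-234)) = 1018 - (-489)*(463 - 1/234) = 1018 - (-489)*108341/234 = 1018 - 1*(-17659583/78) = 1018 + 17659583/78 = 17738987/78 ≈ 2.2742e+5)
W(-5 - 2*(-1), 0)*n = (-5/2 - 1/2*0)*(17738987/78) = (-5/2 + 0)*(17738987/78) = -5/2*17738987/78 = -88694935/156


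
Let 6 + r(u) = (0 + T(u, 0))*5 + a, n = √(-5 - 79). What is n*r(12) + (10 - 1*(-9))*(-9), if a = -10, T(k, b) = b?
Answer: -171 - 32*I*√21 ≈ -171.0 - 146.64*I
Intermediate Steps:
n = 2*I*√21 (n = √(-84) = 2*I*√21 ≈ 9.1651*I)
r(u) = -16 (r(u) = -6 + ((0 + 0)*5 - 10) = -6 + (0*5 - 10) = -6 + (0 - 10) = -6 - 10 = -16)
n*r(12) + (10 - 1*(-9))*(-9) = (2*I*√21)*(-16) + (10 - 1*(-9))*(-9) = -32*I*√21 + (10 + 9)*(-9) = -32*I*√21 + 19*(-9) = -32*I*√21 - 171 = -171 - 32*I*√21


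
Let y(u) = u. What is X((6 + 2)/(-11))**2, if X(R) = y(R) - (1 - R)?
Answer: 729/121 ≈ 6.0248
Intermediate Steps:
X(R) = -1 + 2*R (X(R) = R - (1 - R) = R + (-1 + R) = -1 + 2*R)
X((6 + 2)/(-11))**2 = (-1 + 2*((6 + 2)/(-11)))**2 = (-1 + 2*(8*(-1/11)))**2 = (-1 + 2*(-8/11))**2 = (-1 - 16/11)**2 = (-27/11)**2 = 729/121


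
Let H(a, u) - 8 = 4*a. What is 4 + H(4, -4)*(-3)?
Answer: -68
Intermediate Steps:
H(a, u) = 8 + 4*a
4 + H(4, -4)*(-3) = 4 + (8 + 4*4)*(-3) = 4 + (8 + 16)*(-3) = 4 + 24*(-3) = 4 - 72 = -68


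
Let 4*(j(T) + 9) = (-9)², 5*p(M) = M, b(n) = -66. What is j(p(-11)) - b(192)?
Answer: 309/4 ≈ 77.250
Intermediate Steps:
p(M) = M/5
j(T) = 45/4 (j(T) = -9 + (¼)*(-9)² = -9 + (¼)*81 = -9 + 81/4 = 45/4)
j(p(-11)) - b(192) = 45/4 - 1*(-66) = 45/4 + 66 = 309/4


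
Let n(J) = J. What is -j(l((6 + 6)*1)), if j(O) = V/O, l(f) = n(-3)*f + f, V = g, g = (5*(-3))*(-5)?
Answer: 25/8 ≈ 3.1250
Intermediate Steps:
g = 75 (g = -15*(-5) = 75)
V = 75
l(f) = -2*f (l(f) = -3*f + f = -2*f)
j(O) = 75/O
-j(l((6 + 6)*1)) = -75/((-2*(6 + 6))) = -75/((-24)) = -75/((-2*12)) = -75/(-24) = -75*(-1)/24 = -1*(-25/8) = 25/8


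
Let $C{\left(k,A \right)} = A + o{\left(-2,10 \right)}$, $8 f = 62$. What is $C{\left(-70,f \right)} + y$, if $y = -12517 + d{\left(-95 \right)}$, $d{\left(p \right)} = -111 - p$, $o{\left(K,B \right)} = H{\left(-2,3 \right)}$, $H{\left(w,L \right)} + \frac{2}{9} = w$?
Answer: $- \frac{450989}{36} \approx -12527.0$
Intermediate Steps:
$f = \frac{31}{4}$ ($f = \frac{1}{8} \cdot 62 = \frac{31}{4} \approx 7.75$)
$H{\left(w,L \right)} = - \frac{2}{9} + w$
$o{\left(K,B \right)} = - \frac{20}{9}$ ($o{\left(K,B \right)} = - \frac{2}{9} - 2 = - \frac{20}{9}$)
$C{\left(k,A \right)} = - \frac{20}{9} + A$ ($C{\left(k,A \right)} = A - \frac{20}{9} = - \frac{20}{9} + A$)
$y = -12533$ ($y = -12517 - 16 = -12533$)
$C{\left(-70,f \right)} + y = \left(- \frac{20}{9} + \frac{31}{4}\right) - 12533 = \frac{199}{36} - 12533 = - \frac{450989}{36}$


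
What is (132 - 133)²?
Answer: 1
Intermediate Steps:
(132 - 133)² = (-1)² = 1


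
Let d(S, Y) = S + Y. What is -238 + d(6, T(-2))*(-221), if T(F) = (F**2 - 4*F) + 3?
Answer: -4879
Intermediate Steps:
T(F) = 3 + F**2 - 4*F
-238 + d(6, T(-2))*(-221) = -238 + (6 + (3 + (-2)**2 - 4*(-2)))*(-221) = -238 + (6 + (3 + 4 + 8))*(-221) = -238 + (6 + 15)*(-221) = -238 + 21*(-221) = -238 - 4641 = -4879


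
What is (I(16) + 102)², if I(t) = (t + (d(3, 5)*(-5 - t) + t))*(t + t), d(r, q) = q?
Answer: 4990756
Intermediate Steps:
I(t) = 2*t*(-25 - 3*t) (I(t) = (t + (5*(-5 - t) + t))*(t + t) = (t + ((-25 - 5*t) + t))*(2*t) = (t + (-25 - 4*t))*(2*t) = (-25 - 3*t)*(2*t) = 2*t*(-25 - 3*t))
(I(16) + 102)² = (-2*16*(25 + 3*16) + 102)² = (-2*16*(25 + 48) + 102)² = (-2*16*73 + 102)² = (-2336 + 102)² = (-2234)² = 4990756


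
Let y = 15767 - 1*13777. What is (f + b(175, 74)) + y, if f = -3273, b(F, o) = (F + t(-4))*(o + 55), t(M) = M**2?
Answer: 23356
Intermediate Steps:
b(F, o) = (16 + F)*(55 + o) (b(F, o) = (F + (-4)**2)*(o + 55) = (F + 16)*(55 + o) = (16 + F)*(55 + o))
y = 1990 (y = 15767 - 13777 = 1990)
(f + b(175, 74)) + y = (-3273 + (880 + 16*74 + 55*175 + 175*74)) + 1990 = (-3273 + (880 + 1184 + 9625 + 12950)) + 1990 = (-3273 + 24639) + 1990 = 21366 + 1990 = 23356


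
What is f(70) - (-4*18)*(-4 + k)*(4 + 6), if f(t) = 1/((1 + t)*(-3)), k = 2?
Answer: -306721/213 ≈ -1440.0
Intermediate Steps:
f(t) = 1/(-3 - 3*t)
f(70) - (-4*18)*(-4 + k)*(4 + 6) = -1/(3 + 3*70) - (-4*18)*(-4 + 2)*(4 + 6) = -1/(3 + 210) - (-72)*(-2*10) = -1/213 - (-72)*(-20) = -1*1/213 - 1*1440 = -1/213 - 1440 = -306721/213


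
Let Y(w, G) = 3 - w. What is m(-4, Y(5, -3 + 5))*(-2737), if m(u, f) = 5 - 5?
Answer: 0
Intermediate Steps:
m(u, f) = 0
m(-4, Y(5, -3 + 5))*(-2737) = 0*(-2737) = 0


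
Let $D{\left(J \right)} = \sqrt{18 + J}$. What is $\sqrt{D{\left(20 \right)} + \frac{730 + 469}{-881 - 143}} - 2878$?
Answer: $-2878 + \frac{\sqrt{-1199 + 1024 \sqrt{38}}}{32} \approx -2875.8$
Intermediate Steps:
$\sqrt{D{\left(20 \right)} + \frac{730 + 469}{-881 - 143}} - 2878 = \sqrt{\sqrt{18 + 20} + \frac{730 + 469}{-881 - 143}} - 2878 = \sqrt{\sqrt{38} + \frac{1199}{-1024}} - 2878 = \sqrt{\sqrt{38} + 1199 \left(- \frac{1}{1024}\right)} - 2878 = \sqrt{\sqrt{38} - \frac{1199}{1024}} - 2878 = \sqrt{- \frac{1199}{1024} + \sqrt{38}} - 2878 = -2878 + \sqrt{- \frac{1199}{1024} + \sqrt{38}}$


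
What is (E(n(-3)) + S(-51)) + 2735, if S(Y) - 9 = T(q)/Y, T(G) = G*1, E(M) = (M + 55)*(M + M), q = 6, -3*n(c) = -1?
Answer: 425458/153 ≈ 2780.8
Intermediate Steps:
n(c) = ⅓ (n(c) = -⅓*(-1) = ⅓)
E(M) = 2*M*(55 + M) (E(M) = (55 + M)*(2*M) = 2*M*(55 + M))
T(G) = G
S(Y) = 9 + 6/Y
(E(n(-3)) + S(-51)) + 2735 = (2*(⅓)*(55 + ⅓) + (9 + 6/(-51))) + 2735 = (2*(⅓)*(166/3) + (9 + 6*(-1/51))) + 2735 = (332/9 + (9 - 2/17)) + 2735 = (332/9 + 151/17) + 2735 = 7003/153 + 2735 = 425458/153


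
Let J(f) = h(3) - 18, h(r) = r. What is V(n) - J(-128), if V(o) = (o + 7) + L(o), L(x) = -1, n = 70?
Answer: 91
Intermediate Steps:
V(o) = 6 + o (V(o) = (o + 7) - 1 = (7 + o) - 1 = 6 + o)
J(f) = -15 (J(f) = 3 - 18 = -15)
V(n) - J(-128) = (6 + 70) - 1*(-15) = 76 + 15 = 91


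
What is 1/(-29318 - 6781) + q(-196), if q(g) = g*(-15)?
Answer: 106131059/36099 ≈ 2940.0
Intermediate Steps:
q(g) = -15*g
1/(-29318 - 6781) + q(-196) = 1/(-29318 - 6781) - 15*(-196) = 1/(-36099) + 2940 = -1/36099 + 2940 = 106131059/36099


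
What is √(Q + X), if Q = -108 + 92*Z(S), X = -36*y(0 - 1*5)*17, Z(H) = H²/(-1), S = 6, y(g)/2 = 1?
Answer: 6*I*√129 ≈ 68.147*I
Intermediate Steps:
y(g) = 2 (y(g) = 2*1 = 2)
Z(H) = -H² (Z(H) = H²*(-1) = -H²)
X = -1224 (X = -36*2*17 = -72*17 = -1224)
Q = -3420 (Q = -108 + 92*(-1*6²) = -108 + 92*(-1*36) = -108 + 92*(-36) = -108 - 3312 = -3420)
√(Q + X) = √(-3420 - 1224) = √(-4644) = 6*I*√129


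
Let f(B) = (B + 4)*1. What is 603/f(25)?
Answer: 603/29 ≈ 20.793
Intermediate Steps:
f(B) = 4 + B (f(B) = (4 + B)*1 = 4 + B)
603/f(25) = 603/(4 + 25) = 603/29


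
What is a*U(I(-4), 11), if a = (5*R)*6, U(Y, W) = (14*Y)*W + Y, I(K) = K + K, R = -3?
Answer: 111600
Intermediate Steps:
I(K) = 2*K
U(Y, W) = Y + 14*W*Y (U(Y, W) = 14*W*Y + Y = Y + 14*W*Y)
a = -90 (a = (5*(-3))*6 = -15*6 = -90)
a*U(I(-4), 11) = -90*2*(-4)*(1 + 14*11) = -(-720)*(1 + 154) = -(-720)*155 = -90*(-1240) = 111600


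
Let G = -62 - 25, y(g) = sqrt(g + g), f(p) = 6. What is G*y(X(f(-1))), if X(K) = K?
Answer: -174*sqrt(3) ≈ -301.38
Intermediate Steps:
y(g) = sqrt(2)*sqrt(g) (y(g) = sqrt(2*g) = sqrt(2)*sqrt(g))
G = -87
G*y(X(f(-1))) = -87*sqrt(2)*sqrt(6) = -174*sqrt(3)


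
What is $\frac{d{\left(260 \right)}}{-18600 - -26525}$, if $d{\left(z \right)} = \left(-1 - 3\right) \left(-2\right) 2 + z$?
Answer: $\frac{276}{7925} \approx 0.034827$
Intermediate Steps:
$d{\left(z \right)} = 16 + z$ ($d{\left(z \right)} = \left(-4\right) \left(-2\right) 2 + z = 8 \cdot 2 + z = 16 + z$)
$\frac{d{\left(260 \right)}}{-18600 - -26525} = \frac{16 + 260}{-18600 - -26525} = \frac{276}{-18600 + 26525} = \frac{276}{7925}$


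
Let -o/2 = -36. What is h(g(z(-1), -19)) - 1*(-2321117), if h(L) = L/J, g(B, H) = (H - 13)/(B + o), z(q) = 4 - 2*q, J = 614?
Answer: 27790733833/11973 ≈ 2.3211e+6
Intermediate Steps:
o = 72 (o = -2*(-36) = 72)
g(B, H) = (-13 + H)/(72 + B) (g(B, H) = (H - 13)/(B + 72) = (-13 + H)/(72 + B))
h(L) = L/614
h(g(z(-1), -19)) - 1*(-2321117) = ((-13 - 19)/(72 + (4 - 2*(-1))))/614 - 1*(-2321117) = (-32/(72 + (4 + 2)))/614 + 2321117 = (-32/(72 + 6))/614 + 2321117 = (-32/78)/614 + 2321117 = ((1/78)*(-32))/614 + 2321117 = (1/614)*(-16/39) + 2321117 = -8/11973 + 2321117 = 27790733833/11973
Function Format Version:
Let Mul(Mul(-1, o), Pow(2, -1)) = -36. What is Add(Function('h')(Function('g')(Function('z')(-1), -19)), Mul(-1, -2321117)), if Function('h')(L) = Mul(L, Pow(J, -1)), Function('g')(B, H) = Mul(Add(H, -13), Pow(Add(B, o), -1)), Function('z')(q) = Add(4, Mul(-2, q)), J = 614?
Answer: Rational(27790733833, 11973) ≈ 2.3211e+6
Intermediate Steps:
o = 72 (o = Mul(-2, -36) = 72)
Function('g')(B, H) = Mul(Pow(Add(72, B), -1), Add(-13, H)) (Function('g')(B, H) = Mul(Add(H, -13), Pow(Add(B, 72), -1)) = Mul(Add(-13, H), Pow(Add(72, B), -1)) = Mul(Pow(Add(72, B), -1), Add(-13, H)))
Function('h')(L) = Mul(Rational(1, 614), L) (Function('h')(L) = Mul(L, Pow(614, -1)) = Mul(L, Rational(1, 614)) = Mul(Rational(1, 614), L))
Add(Function('h')(Function('g')(Function('z')(-1), -19)), Mul(-1, -2321117)) = Add(Mul(Rational(1, 614), Mul(Pow(Add(72, Add(4, Mul(-2, -1))), -1), Add(-13, -19))), Mul(-1, -2321117)) = Add(Mul(Rational(1, 614), Mul(Pow(Add(72, Add(4, 2)), -1), -32)), 2321117) = Add(Mul(Rational(1, 614), Mul(Pow(Add(72, 6), -1), -32)), 2321117) = Add(Mul(Rational(1, 614), Mul(Pow(78, -1), -32)), 2321117) = Add(Mul(Rational(1, 614), Mul(Rational(1, 78), -32)), 2321117) = Add(Mul(Rational(1, 614), Rational(-16, 39)), 2321117) = Add(Rational(-8, 11973), 2321117) = Rational(27790733833, 11973)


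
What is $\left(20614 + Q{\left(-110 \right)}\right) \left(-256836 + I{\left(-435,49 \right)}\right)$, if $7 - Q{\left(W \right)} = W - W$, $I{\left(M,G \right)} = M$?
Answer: $-5305185291$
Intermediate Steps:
$Q{\left(W \right)} = 7$ ($Q{\left(W \right)} = 7 - \left(W - W\right) = 7 - 0 = 7 + 0 = 7$)
$\left(20614 + Q{\left(-110 \right)}\right) \left(-256836 + I{\left(-435,49 \right)}\right) = \left(20614 + 7\right) \left(-256836 - 435\right) = 20621 \left(-257271\right) = -5305185291$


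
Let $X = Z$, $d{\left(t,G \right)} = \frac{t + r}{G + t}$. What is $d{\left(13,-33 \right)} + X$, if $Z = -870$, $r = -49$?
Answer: $- \frac{4341}{5} \approx -868.2$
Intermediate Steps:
$d{\left(t,G \right)} = \frac{-49 + t}{G + t}$ ($d{\left(t,G \right)} = \frac{t - 49}{G + t} = \frac{-49 + t}{G + t}$)
$X = -870$
$d{\left(13,-33 \right)} + X = \frac{-49 + 13}{-33 + 13} - 870 = \frac{1}{-20} \left(-36\right) - 870 = \left(- \frac{1}{20}\right) \left(-36\right) - 870 = \frac{9}{5} - 870 = - \frac{4341}{5}$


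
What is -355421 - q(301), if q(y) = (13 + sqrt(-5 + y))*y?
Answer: -359334 - 602*sqrt(74) ≈ -3.6451e+5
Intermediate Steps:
q(y) = y*(13 + sqrt(-5 + y))
-355421 - q(301) = -355421 - 301*(13 + sqrt(-5 + 301)) = -355421 - 301*(13 + sqrt(296)) = -355421 - 301*(13 + 2*sqrt(74)) = -355421 - (3913 + 602*sqrt(74)) = -355421 + (-3913 - 602*sqrt(74)) = -359334 - 602*sqrt(74)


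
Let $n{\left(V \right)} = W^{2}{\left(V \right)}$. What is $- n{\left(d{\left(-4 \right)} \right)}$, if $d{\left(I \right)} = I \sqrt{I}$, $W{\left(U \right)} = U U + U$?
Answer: $-4032 - 1024 i \approx -4032.0 - 1024.0 i$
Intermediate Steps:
$W{\left(U \right)} = U + U^{2}$ ($W{\left(U \right)} = U^{2} + U = U + U^{2}$)
$d{\left(I \right)} = I^{\frac{3}{2}}$
$n{\left(V \right)} = V^{2} \left(1 + V\right)^{2}$ ($n{\left(V \right)} = \left(V \left(1 + V\right)\right)^{2} = V^{2} \left(1 + V\right)^{2}$)
$- n{\left(d{\left(-4 \right)} \right)} = - \left(\left(-4\right)^{\frac{3}{2}}\right)^{2} \left(1 + \left(-4\right)^{\frac{3}{2}}\right)^{2} = - \left(- 8 i\right)^{2} \left(1 - 8 i\right)^{2} = - \left(-64\right) \left(1 - 8 i\right)^{2} = 64 \left(1 - 8 i\right)^{2}$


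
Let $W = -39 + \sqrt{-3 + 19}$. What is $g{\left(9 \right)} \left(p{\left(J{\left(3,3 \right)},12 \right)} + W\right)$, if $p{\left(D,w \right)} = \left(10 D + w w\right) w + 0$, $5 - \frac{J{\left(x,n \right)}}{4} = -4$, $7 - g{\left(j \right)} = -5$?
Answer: $72156$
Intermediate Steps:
$g{\left(j \right)} = 12$ ($g{\left(j \right)} = 7 - -5 = 7 + 5 = 12$)
$J{\left(x,n \right)} = 36$ ($J{\left(x,n \right)} = 20 - -16 = 20 + 16 = 36$)
$p{\left(D,w \right)} = w \left(w^{2} + 10 D\right)$ ($p{\left(D,w \right)} = \left(10 D + w^{2}\right) w + 0 = \left(w^{2} + 10 D\right) w + 0 = w \left(w^{2} + 10 D\right) + 0 = w \left(w^{2} + 10 D\right)$)
$W = -35$ ($W = -39 + \sqrt{16} = -39 + 4 = -35$)
$g{\left(9 \right)} \left(p{\left(J{\left(3,3 \right)},12 \right)} + W\right) = 12 \left(12 \left(12^{2} + 10 \cdot 36\right) - 35\right) = 12 \left(12 \left(144 + 360\right) - 35\right) = 12 \left(12 \cdot 504 - 35\right) = 12 \left(6048 - 35\right) = 12 \cdot 6013 = 72156$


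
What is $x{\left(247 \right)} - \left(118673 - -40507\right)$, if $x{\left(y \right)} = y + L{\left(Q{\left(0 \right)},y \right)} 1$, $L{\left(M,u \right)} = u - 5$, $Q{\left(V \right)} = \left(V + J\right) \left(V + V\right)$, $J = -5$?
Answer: $-158691$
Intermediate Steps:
$Q{\left(V \right)} = 2 V \left(-5 + V\right)$ ($Q{\left(V \right)} = \left(V - 5\right) \left(V + V\right) = \left(-5 + V\right) 2 V = 2 V \left(-5 + V\right)$)
$L{\left(M,u \right)} = -5 + u$
$x{\left(y \right)} = -5 + 2 y$ ($x{\left(y \right)} = y + \left(-5 + y\right) 1 = y + \left(-5 + y\right) = -5 + 2 y$)
$x{\left(247 \right)} - \left(118673 - -40507\right) = \left(-5 + 2 \cdot 247\right) - \left(118673 - -40507\right) = \left(-5 + 494\right) - \left(118673 + 40507\right) = 489 - 159180 = -158691$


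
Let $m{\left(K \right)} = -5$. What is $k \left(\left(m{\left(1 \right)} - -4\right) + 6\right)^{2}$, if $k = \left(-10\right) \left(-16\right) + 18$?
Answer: $4450$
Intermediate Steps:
$k = 178$ ($k = 160 + 18 = 178$)
$k \left(\left(m{\left(1 \right)} - -4\right) + 6\right)^{2} = 178 \left(\left(-5 - -4\right) + 6\right)^{2} = 178 \left(\left(-5 + 4\right) + 6\right)^{2} = 178 \left(-1 + 6\right)^{2} = 178 \cdot 5^{2} = 178 \cdot 25 = 4450$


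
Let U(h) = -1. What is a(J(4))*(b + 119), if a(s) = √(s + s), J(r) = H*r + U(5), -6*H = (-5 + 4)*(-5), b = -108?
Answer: 11*I*√78/3 ≈ 32.383*I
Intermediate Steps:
H = -⅚ (H = -(-5 + 4)*(-5)/6 = -(-1)*(-5)/6 = -⅙*5 = -⅚ ≈ -0.83333)
J(r) = -1 - 5*r/6 (J(r) = -5*r/6 - 1 = -1 - 5*r/6)
a(s) = √2*√s (a(s) = √(2*s) = √2*√s)
a(J(4))*(b + 119) = (√2*√(-1 - ⅚*4))*(-108 + 119) = (√2*√(-1 - 10/3))*11 = (√2*√(-13/3))*11 = (√2*(I*√39/3))*11 = (I*√78/3)*11 = 11*I*√78/3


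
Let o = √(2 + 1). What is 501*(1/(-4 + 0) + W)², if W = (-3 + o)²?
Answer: 1972437/16 - 70641*√3 ≈ 923.51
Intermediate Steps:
o = √3 ≈ 1.7320
W = (-3 + √3)² ≈ 1.6077
501*(1/(-4 + 0) + W)² = 501*(1/(-4 + 0) + (3 - √3)²)² = 501*(1/(-4) + (3 - √3)²)² = 501*(-¼ + (3 - √3)²)²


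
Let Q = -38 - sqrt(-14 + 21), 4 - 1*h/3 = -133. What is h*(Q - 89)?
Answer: -52197 - 411*sqrt(7) ≈ -53284.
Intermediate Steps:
h = 411 (h = 12 - 3*(-133) = 12 + 399 = 411)
Q = -38 - sqrt(7) ≈ -40.646
h*(Q - 89) = 411*((-38 - sqrt(7)) - 89) = 411*(-127 - sqrt(7)) = -52197 - 411*sqrt(7)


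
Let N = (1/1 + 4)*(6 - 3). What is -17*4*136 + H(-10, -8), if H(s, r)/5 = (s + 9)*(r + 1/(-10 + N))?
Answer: -9209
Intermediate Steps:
N = 15 (N = (1 + 4)*3 = 5*3 = 15)
H(s, r) = 5*(9 + s)*(⅕ + r) (H(s, r) = 5*((s + 9)*(r + 1/(-10 + 15))) = 5*((9 + s)*(r + 1/5)) = 5*((9 + s)*(r + ⅕)) = 5*((9 + s)*(⅕ + r)) = 5*(9 + s)*(⅕ + r))
-17*4*136 + H(-10, -8) = -17*4*136 + (9 - 10 + 45*(-8) + 5*(-8)*(-10)) = -68*136 + (9 - 10 - 360 + 400) = -9248 + 39 = -9209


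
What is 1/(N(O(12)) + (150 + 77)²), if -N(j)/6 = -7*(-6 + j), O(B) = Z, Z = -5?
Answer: 1/51067 ≈ 1.9582e-5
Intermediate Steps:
O(B) = -5
N(j) = -252 + 42*j (N(j) = -(-42)*(-6 + j) = -6*(42 - 7*j) = -252 + 42*j)
1/(N(O(12)) + (150 + 77)²) = 1/((-252 + 42*(-5)) + (150 + 77)²) = 1/((-252 - 210) + 227²) = 1/(-462 + 51529) = 1/51067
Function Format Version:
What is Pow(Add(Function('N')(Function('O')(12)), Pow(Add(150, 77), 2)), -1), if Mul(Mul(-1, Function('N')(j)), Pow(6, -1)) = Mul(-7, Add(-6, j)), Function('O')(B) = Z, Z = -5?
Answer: Rational(1, 51067) ≈ 1.9582e-5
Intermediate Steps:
Function('O')(B) = -5
Function('N')(j) = Add(-252, Mul(42, j)) (Function('N')(j) = Mul(-6, Mul(-7, Add(-6, j))) = Mul(-6, Add(42, Mul(-7, j))) = Add(-252, Mul(42, j)))
Pow(Add(Function('N')(Function('O')(12)), Pow(Add(150, 77), 2)), -1) = Pow(Add(Add(-252, Mul(42, -5)), Pow(Add(150, 77), 2)), -1) = Pow(Add(Add(-252, -210), Pow(227, 2)), -1) = Pow(Add(-462, 51529), -1) = Pow(51067, -1) = Rational(1, 51067)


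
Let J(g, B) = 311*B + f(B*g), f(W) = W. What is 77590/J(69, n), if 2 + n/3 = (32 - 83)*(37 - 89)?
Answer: 7759/302100 ≈ 0.025684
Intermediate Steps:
n = 7950 (n = -6 + 3*((32 - 83)*(37 - 89)) = -6 + 3*(-51*(-52)) = -6 + 3*2652 = -6 + 7956 = 7950)
J(g, B) = 311*B + B*g
77590/J(69, n) = 77590/((7950*(311 + 69))) = 77590/((7950*380)) = 77590/3021000 = 77590*(1/3021000) = 7759/302100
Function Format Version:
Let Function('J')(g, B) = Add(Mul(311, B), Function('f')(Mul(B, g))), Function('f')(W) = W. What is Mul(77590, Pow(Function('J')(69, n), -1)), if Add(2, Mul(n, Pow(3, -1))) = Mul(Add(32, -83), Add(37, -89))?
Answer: Rational(7759, 302100) ≈ 0.025684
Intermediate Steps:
n = 7950 (n = Add(-6, Mul(3, Mul(Add(32, -83), Add(37, -89)))) = Add(-6, Mul(3, Mul(-51, -52))) = Add(-6, Mul(3, 2652)) = Add(-6, 7956) = 7950)
Function('J')(g, B) = Add(Mul(311, B), Mul(B, g))
Mul(77590, Pow(Function('J')(69, n), -1)) = Mul(77590, Pow(Mul(7950, Add(311, 69)), -1)) = Mul(77590, Pow(Mul(7950, 380), -1)) = Mul(77590, Pow(3021000, -1)) = Mul(77590, Rational(1, 3021000)) = Rational(7759, 302100)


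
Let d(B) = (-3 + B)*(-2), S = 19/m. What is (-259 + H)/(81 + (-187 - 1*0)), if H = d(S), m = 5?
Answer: 1303/530 ≈ 2.4585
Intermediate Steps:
S = 19/5 ≈ 3.8000
d(B) = 6 - 2*B
H = -8/5 (H = 6 - 2*19/5 = 6 - 38/5 = -8/5 ≈ -1.6000)
(-259 + H)/(81 + (-187 - 1*0)) = (-259 - 8/5)/(81 + (-187 - 1*0)) = -1303/(5*(81 + (-187 + 0))) = -1303/(5*(81 - 187)) = -1303/5/(-106) = -1303/5*(-1/106) = 1303/530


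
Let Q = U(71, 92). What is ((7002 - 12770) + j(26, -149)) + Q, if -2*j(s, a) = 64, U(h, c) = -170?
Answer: -5970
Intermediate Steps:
j(s, a) = -32 (j(s, a) = -1/2*64 = -32)
Q = -170
((7002 - 12770) + j(26, -149)) + Q = ((7002 - 12770) - 32) - 170 = (-5768 - 32) - 170 = -5800 - 170 = -5970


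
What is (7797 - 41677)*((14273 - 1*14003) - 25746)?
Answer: 863126880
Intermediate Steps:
(7797 - 41677)*((14273 - 1*14003) - 25746) = -33880*((14273 - 14003) - 25746) = -33880*(270 - 25746) = -33880*(-25476) = 863126880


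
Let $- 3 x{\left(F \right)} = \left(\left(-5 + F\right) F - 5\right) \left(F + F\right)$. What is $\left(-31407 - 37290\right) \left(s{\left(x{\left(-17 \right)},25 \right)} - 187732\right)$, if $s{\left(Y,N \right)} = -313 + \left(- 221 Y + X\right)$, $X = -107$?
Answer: $76416756678$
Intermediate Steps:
$x{\left(F \right)} = - \frac{2 F \left(-5 + F \left(-5 + F\right)\right)}{3}$ ($x{\left(F \right)} = - \frac{\left(\left(-5 + F\right) F - 5\right) \left(F + F\right)}{3} = - \frac{\left(F \left(-5 + F\right) - 5\right) 2 F}{3} = - \frac{\left(-5 + F \left(-5 + F\right)\right) 2 F}{3} = - \frac{2 F \left(-5 + F \left(-5 + F\right)\right)}{3}$)
$s{\left(Y,N \right)} = -420 - 221 Y$ ($s{\left(Y,N \right)} = -313 - \left(107 + 221 Y\right) = -420 - 221 Y$)
$\left(-31407 - 37290\right) \left(s{\left(x{\left(-17 \right)},25 \right)} - 187732\right) = \left(-31407 - 37290\right) \left(\left(-420 - 221 \cdot \frac{2}{3} \left(-17\right) \left(5 - \left(-17\right)^{2} + 5 \left(-17\right)\right)\right) - 187732\right) = - 68697 \left(\left(-420 - 221 \cdot \frac{2}{3} \left(-17\right) \left(5 - 289 - 85\right)\right) - 187732\right) = - 68697 \left(\left(-420 - 221 \cdot \frac{2}{3} \left(-17\right) \left(-369\right)\right) - 187732\right) = - 68697 \left(\left(-420 - 924222\right) - 187732\right) = - 68697 \left(-924642 - 187732\right) = \left(-68697\right) \left(-1112374\right) = 76416756678$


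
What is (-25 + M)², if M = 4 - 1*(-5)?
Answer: 256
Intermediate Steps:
M = 9 (M = 4 + 5 = 9)
(-25 + M)² = (-25 + 9)² = (-16)² = 256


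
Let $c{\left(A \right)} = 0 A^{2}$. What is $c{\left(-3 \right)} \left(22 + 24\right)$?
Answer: $0$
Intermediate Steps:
$c{\left(A \right)} = 0$
$c{\left(-3 \right)} \left(22 + 24\right) = 0 \left(22 + 24\right) = 0 \cdot 46 = 0$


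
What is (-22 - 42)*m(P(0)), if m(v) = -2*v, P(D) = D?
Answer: 0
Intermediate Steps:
(-22 - 42)*m(P(0)) = (-22 - 42)*(-2*0) = -64*0 = 0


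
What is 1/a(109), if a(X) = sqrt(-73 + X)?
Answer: 1/6 ≈ 0.16667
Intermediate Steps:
1/a(109) = 1/(sqrt(-73 + 109)) = 1/(sqrt(36)) = 1/6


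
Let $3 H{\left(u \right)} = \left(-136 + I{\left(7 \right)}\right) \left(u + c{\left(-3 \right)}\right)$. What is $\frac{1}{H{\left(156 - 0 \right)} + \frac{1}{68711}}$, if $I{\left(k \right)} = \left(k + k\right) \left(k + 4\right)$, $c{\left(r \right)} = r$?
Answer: $\frac{68711}{63076699} \approx 0.0010893$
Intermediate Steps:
$I{\left(k \right)} = 2 k \left(4 + k\right)$
$H{\left(u \right)} = -18 + 6 u$ ($H{\left(u \right)} = \frac{\left(-136 + 2 \cdot 7 \left(4 + 7\right)\right) \left(u - 3\right)}{3} = \frac{\left(-136 + 2 \cdot 7 \cdot 11\right) \left(-3 + u\right)}{3} = \frac{\left(-136 + 154\right) \left(-3 + u\right)}{3} = \frac{18 \left(-3 + u\right)}{3} = \frac{-54 + 18 u}{3} = -18 + 6 u$)
$\frac{1}{H{\left(156 - 0 \right)} + \frac{1}{68711}} = \frac{1}{\left(-18 + 6 \left(156 - 0\right)\right) + \frac{1}{68711}} = \frac{1}{\left(-18 + 6 \left(156 + 0\right)\right) + \frac{1}{68711}} = \frac{1}{\left(-18 + 6 \cdot 156\right) + \frac{1}{68711}} = \frac{1}{\left(-18 + 936\right) + \frac{1}{68711}} = \frac{1}{918 + \frac{1}{68711}} = \frac{1}{\frac{63076699}{68711}} = \frac{68711}{63076699}$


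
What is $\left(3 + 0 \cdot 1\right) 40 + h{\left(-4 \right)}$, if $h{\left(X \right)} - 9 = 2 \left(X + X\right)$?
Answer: $113$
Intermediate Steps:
$h{\left(X \right)} = 9 + 4 X$ ($h{\left(X \right)} = 9 + 2 \left(X + X\right) = 9 + 2 \cdot 2 X = 9 + 4 X$)
$\left(3 + 0 \cdot 1\right) 40 + h{\left(-4 \right)} = \left(3 + 0 \cdot 1\right) 40 + \left(9 + 4 \left(-4\right)\right) = \left(3 + 0\right) 40 + \left(9 - 16\right) = 3 \cdot 40 - 7 = 120 - 7 = 113$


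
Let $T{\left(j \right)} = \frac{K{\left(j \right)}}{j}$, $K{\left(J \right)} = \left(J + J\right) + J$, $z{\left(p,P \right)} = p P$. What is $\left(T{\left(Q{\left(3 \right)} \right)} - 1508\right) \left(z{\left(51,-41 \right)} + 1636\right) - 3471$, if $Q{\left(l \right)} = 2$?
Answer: $681304$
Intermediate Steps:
$z{\left(p,P \right)} = P p$
$K{\left(J \right)} = 3 J$ ($K{\left(J \right)} = 2 J + J = 3 J$)
$T{\left(j \right)} = 3$ ($T{\left(j \right)} = \frac{3 j}{j} = 3$)
$\left(T{\left(Q{\left(3 \right)} \right)} - 1508\right) \left(z{\left(51,-41 \right)} + 1636\right) - 3471 = \left(3 - 1508\right) \left(\left(-41\right) 51 + 1636\right) - 3471 = - 1505 \left(-2091 + 1636\right) - 3471 = \left(-1505\right) \left(-455\right) - 3471 = 684775 - 3471 = 681304$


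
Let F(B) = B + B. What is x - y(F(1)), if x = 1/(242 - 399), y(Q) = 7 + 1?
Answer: -1257/157 ≈ -8.0064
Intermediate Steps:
F(B) = 2*B
y(Q) = 8
x = -1/157 (x = 1/(-157) = -1/157 ≈ -0.0063694)
x - y(F(1)) = -1/157 - 1*8 = -1/157 - 8 = -1257/157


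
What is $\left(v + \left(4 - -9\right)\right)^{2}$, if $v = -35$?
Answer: $484$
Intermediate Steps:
$\left(v + \left(4 - -9\right)\right)^{2} = \left(-35 + \left(4 - -9\right)\right)^{2} = \left(-35 + \left(4 + 9\right)\right)^{2} = \left(-35 + 13\right)^{2} = \left(-22\right)^{2} = 484$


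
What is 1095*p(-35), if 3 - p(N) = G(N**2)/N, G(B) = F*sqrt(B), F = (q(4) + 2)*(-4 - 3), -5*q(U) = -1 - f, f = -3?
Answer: -8979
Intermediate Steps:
q(U) = -2/5 (q(U) = -(-1 - 1*(-3))/5 = -(-1 + 3)/5 = -1/5*2 = -2/5)
F = -56/5 (F = (-2/5 + 2)*(-4 - 3) = (8/5)*(-7) = -56/5 ≈ -11.200)
G(B) = -56*sqrt(B)/5
p(N) = 3 + 56*sqrt(N**2)/(5*N) (p(N) = 3 - (-56*sqrt(N**2)/5)/N = 3 - (-56)*sqrt(N**2)/(5*N) = 3 + 56*sqrt(N**2)/(5*N))
1095*p(-35) = 1095*(3 + (56/5)*sqrt((-35)**2)/(-35)) = 1095*(3 + (56/5)*(-1/35)*sqrt(1225)) = 1095*(3 + (56/5)*(-1/35)*35) = 1095*(3 - 56/5) = 1095*(-41/5) = -8979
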